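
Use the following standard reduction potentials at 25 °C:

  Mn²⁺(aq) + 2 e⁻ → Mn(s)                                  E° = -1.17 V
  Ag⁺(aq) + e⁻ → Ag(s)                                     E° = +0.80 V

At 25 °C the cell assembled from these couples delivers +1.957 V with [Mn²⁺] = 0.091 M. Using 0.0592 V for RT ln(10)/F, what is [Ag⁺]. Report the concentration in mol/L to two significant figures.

Ag⁺/Ag is the cathode, Mn²⁺/Mn the anode: E°cell = +1.97 V, n = 2.
Overall reaction: 2 Ag⁺(aq) + Mn(s) → 2 Ag(s) + Mn²⁺(aq); Q = [Mn²⁺]^1/[Ag⁺]^2.
From E = E° − (0.0592/n) log Q: log Q = (E° − E)·n/0.0592 = (+1.97 − (+1.957))·2/0.0592 = 0.4392.
So 2·log[Ag⁺] = 1·log(0.091) − log Q = -1.0410 − (0.4392) = -1.4802; log[Ag⁺] = -1.4802 / 2 = -0.7401; [Ag⁺] = 10^(-0.7401) ≈ 0.18 M.

0.18 M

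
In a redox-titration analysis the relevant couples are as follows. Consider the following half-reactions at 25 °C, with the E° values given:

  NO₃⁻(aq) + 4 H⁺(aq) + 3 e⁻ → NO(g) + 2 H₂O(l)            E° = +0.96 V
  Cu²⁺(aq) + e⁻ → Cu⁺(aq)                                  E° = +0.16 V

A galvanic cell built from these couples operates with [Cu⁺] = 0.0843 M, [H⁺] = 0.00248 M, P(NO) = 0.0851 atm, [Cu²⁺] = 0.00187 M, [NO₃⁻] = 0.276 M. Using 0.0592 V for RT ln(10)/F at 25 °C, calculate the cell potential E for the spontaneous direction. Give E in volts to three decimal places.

+0.702 V

NO₃⁻/NO is the cathode (higher E°), Cu²⁺/Cu⁺ the anode: E°cell = +0.96 − (+0.16) = +0.80 V, n = 3.
Overall: NO₃⁻(aq) + 4 H⁺(aq) + 3 Cu⁺(aq) → NO(g) + 2 H₂O(l) + 3 Cu²⁺(aq)
Q = P(NO)·[Cu²⁺]^3 / ([NO₃⁻]·[H⁺]^4·[Cu⁺]^3); log Q = 4.949.
E = E° − (0.0592/n) log Q = +0.80 − (0.0592/3)(4.949) = +0.702 V.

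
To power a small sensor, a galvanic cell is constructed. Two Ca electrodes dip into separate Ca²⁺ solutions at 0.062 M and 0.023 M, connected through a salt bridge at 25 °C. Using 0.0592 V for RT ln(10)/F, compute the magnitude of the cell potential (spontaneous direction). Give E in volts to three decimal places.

For a concentration cell E°cell = 0. The 0.062 M side is the cathode (reduction is favoured where [Ca²⁺] is higher).
With n = 2, E = −(0.0592/2) log([Ca²⁺]ₐₙ/[Ca²⁺]꜀ₐₜ) = −(0.0592/2) log(0.023/0.062) = −(0.0592/2)(-0.431) = +0.013 V.

+0.013 V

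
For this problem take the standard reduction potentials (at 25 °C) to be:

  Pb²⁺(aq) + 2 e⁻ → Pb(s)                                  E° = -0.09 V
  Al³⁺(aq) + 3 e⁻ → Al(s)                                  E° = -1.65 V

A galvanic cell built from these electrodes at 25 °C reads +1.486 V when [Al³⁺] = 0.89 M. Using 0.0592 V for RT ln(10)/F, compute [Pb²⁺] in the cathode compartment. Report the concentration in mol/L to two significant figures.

0.0029 M

Pb²⁺/Pb is the cathode, Al³⁺/Al the anode: E°cell = +1.56 V, n = 6.
Overall reaction: 3 Pb²⁺(aq) + 2 Al(s) → 3 Pb(s) + 2 Al³⁺(aq); Q = [Al³⁺]^2/[Pb²⁺]^3.
From E = E° − (0.0592/n) log Q: log Q = (E° − E)·n/0.0592 = (+1.56 − (+1.486))·6/0.0592 = 7.5000.
So 3·log[Pb²⁺] = 2·log(0.89) − log Q = -0.1012 − (7.5000) = -7.6012; log[Pb²⁺] = -7.6012 / 3 = -2.5337; [Pb²⁺] = 10^(-2.5337) ≈ 0.0029 M.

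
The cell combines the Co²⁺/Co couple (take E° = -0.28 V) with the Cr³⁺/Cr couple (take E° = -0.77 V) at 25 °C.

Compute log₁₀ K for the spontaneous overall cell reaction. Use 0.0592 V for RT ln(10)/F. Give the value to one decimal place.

49.7

Cathode: Co²⁺/Co; anode: Cr³⁺/Cr. E°cell = +0.49 V, n = 6.
log K = nE°cell / 0.0592 = (6)(+0.49) / 0.0592 = 49.7.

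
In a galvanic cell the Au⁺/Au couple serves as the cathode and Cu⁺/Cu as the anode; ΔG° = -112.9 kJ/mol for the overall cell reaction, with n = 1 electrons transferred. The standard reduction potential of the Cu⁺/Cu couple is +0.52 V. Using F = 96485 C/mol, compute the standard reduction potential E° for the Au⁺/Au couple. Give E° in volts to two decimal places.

E°cell = −ΔG°/(nF) = −(-112.9×10³)/((1)(96485)) = +1.170 V.
Since Au⁺/Au is the cathode and Cu⁺/Cu the anode, E°cell = E°(Au⁺/Au) − E°(Cu⁺/Cu).
So E°(Au⁺/Au) = E°cell + E°(Cu⁺/Cu) = +1.170 + (+0.52) = +1.69 V.

+1.69 V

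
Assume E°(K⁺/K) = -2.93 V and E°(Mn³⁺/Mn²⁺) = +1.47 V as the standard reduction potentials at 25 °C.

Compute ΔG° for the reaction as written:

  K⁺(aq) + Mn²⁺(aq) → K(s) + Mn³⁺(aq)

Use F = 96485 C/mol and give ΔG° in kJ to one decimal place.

+424.5 kJ

As written, K⁺/K is reduced (cathode) and Mn³⁺/Mn²⁺ is oxidised (anode), so E°cell = (-2.93) − (+1.47) = -4.40 V.
Balancing electrons gives n = 1.
ΔG° = −nFE° = −(1)(96485)(-4.40) = 424,534 J = +424.5 kJ.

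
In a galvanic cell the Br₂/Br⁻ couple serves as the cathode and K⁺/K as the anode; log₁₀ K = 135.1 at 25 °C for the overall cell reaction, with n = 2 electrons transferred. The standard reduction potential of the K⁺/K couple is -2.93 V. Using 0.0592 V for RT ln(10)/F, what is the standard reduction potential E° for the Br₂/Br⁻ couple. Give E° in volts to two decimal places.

E°cell = (0.0592/n)·log K = (0.0592/2)(135.1) = +3.999 V.
Since Br₂/Br⁻ is the cathode and K⁺/K the anode, E°cell = E°(Br₂/Br⁻) − E°(K⁺/K).
So E°(Br₂/Br⁻) = E°cell + E°(K⁺/K) = +3.999 + (-2.93) = +1.07 V.

+1.07 V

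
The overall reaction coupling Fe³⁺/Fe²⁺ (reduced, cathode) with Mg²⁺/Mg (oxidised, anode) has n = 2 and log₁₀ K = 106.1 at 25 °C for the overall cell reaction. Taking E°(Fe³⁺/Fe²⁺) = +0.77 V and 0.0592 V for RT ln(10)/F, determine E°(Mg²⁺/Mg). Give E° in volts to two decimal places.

E°cell = (0.0592/n)·log K = (0.0592/2)(106.1) = +3.141 V.
Since Fe³⁺/Fe²⁺ is the cathode and Mg²⁺/Mg the anode, E°cell = E°(Fe³⁺/Fe²⁺) − E°(Mg²⁺/Mg).
So E°(Mg²⁺/Mg) = E°(Fe³⁺/Fe²⁺) − E°cell = (+0.77) − (+3.141) = -2.37 V.

-2.37 V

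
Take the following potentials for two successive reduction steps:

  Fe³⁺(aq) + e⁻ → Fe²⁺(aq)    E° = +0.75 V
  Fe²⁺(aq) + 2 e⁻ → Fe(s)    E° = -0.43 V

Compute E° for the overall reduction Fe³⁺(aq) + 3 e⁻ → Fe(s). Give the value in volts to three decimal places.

-0.037 V

Standard free energies of sequential steps add: ΔG°₃ = ΔG°₁ + ΔG°₂, so n₃E°₃ = n₁E°₁ + n₂E°₂.
E°₃ = (1×+0.75 + 2×-0.43) / 3 = (-0.110) / 3 = -0.037 V.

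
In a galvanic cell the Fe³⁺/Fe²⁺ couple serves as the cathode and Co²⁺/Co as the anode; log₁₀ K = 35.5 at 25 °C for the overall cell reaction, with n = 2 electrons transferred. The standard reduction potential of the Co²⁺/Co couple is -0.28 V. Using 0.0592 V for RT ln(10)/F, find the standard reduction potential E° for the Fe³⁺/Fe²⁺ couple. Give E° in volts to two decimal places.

+0.77 V

E°cell = (0.0592/n)·log K = (0.0592/2)(35.5) = +1.051 V.
Since Fe³⁺/Fe²⁺ is the cathode and Co²⁺/Co the anode, E°cell = E°(Fe³⁺/Fe²⁺) − E°(Co²⁺/Co).
So E°(Fe³⁺/Fe²⁺) = E°cell + E°(Co²⁺/Co) = +1.051 + (-0.28) = +0.77 V.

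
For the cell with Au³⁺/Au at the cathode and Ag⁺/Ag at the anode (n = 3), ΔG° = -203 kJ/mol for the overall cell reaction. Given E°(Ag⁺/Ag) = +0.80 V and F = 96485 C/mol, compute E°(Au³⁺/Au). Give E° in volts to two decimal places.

E°cell = −ΔG°/(nF) = −(-203×10³)/((3)(96485)) = +0.701 V.
Since Au³⁺/Au is the cathode and Ag⁺/Ag the anode, E°cell = E°(Au³⁺/Au) − E°(Ag⁺/Ag).
So E°(Au³⁺/Au) = E°cell + E°(Ag⁺/Ag) = +0.701 + (+0.80) = +1.50 V.

+1.50 V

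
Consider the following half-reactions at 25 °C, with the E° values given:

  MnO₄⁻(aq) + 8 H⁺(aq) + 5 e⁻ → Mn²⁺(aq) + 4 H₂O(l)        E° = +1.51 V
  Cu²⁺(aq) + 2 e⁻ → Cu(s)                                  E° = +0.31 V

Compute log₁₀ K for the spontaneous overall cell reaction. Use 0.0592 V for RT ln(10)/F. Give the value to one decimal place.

Cathode: MnO₄⁻/Mn²⁺; anode: Cu²⁺/Cu. E°cell = +1.20 V, n = 10.
log K = nE°cell / 0.0592 = (10)(+1.20) / 0.0592 = 202.7.

202.7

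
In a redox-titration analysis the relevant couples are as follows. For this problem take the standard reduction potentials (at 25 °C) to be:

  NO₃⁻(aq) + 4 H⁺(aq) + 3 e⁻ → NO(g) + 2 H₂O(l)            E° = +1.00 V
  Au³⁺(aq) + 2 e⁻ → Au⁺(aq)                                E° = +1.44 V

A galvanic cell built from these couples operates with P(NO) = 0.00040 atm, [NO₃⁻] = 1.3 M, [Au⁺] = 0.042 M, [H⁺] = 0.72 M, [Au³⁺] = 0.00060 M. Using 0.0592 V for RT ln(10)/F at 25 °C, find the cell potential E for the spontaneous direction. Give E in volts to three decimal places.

+0.327 V

Au³⁺/Au⁺ is the cathode (higher E°), NO₃⁻/NO the anode: E°cell = +1.44 − (+1.00) = +0.44 V, n = 6.
Overall: 3 Au³⁺(aq) + 2 NO(g) + 4 H₂O(l) → 3 Au⁺(aq) + 2 NO₃⁻(aq) + 8 H⁺(aq)
Q = [Au⁺]^3·[NO₃⁻]^2·[H⁺]^8 / ([Au³⁺]^3·P(NO)^2); log Q = 11.418.
E = E° − (0.0592/n) log Q = +0.44 − (0.0592/6)(11.418) = +0.327 V.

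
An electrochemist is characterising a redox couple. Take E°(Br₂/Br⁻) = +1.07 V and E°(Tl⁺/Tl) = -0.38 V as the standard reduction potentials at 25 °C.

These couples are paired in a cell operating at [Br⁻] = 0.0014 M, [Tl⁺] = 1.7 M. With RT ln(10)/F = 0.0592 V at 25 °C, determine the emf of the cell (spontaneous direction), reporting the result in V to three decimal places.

+1.605 V

Br₂/Br⁻ is the cathode (higher E°), Tl⁺/Tl the anode: E°cell = +1.07 − (-0.38) = +1.45 V, n = 2.
Overall: Br₂(l) + 2 Tl(s) → 2 Br⁻(aq) + 2 Tl⁺(aq)
Q = [Br⁻]^2·[Tl⁺]^2; log Q = -5.247.
E = E° − (0.0592/n) log Q = +1.45 − (0.0592/2)(-5.247) = +1.605 V.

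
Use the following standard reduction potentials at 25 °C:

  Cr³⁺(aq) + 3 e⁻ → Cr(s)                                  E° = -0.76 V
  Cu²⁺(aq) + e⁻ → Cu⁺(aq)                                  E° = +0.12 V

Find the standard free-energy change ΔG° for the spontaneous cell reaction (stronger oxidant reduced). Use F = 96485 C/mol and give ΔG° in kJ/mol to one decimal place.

Cu²⁺/Cu⁺ (E° = +0.12 V) is the cathode; Cr³⁺/Cr (E° = -0.76 V) is the anode, so E°cell = +0.88 V.
Balancing electrons gives n = 3 (lcm of 1 and 3).
ΔG° = −nFE° = −(3)(96485)(+0.88) = -254,720 J = -254.7 kJ/mol.

-254.7 kJ/mol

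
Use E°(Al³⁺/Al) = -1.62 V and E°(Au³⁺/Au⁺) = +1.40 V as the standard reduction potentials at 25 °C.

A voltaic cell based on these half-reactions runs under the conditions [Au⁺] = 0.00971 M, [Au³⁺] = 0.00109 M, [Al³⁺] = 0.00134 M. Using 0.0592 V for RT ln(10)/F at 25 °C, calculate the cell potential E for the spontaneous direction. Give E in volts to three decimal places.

Au³⁺/Au⁺ is the cathode (higher E°), Al³⁺/Al the anode: E°cell = +1.40 − (-1.62) = +3.02 V, n = 6.
Overall: 3 Au³⁺(aq) + 2 Al(s) → 3 Au⁺(aq) + 2 Al³⁺(aq)
Q = [Au⁺]^3·[Al³⁺]^2 / ([Au³⁺]^3); log Q = -2.896.
E = E° − (0.0592/n) log Q = +3.02 − (0.0592/6)(-2.896) = +3.049 V.

+3.049 V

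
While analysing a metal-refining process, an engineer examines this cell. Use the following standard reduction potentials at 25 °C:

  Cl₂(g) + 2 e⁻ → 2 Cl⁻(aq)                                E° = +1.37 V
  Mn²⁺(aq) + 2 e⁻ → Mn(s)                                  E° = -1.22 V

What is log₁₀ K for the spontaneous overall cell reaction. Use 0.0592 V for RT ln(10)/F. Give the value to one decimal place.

87.5

Cathode: Cl₂/Cl⁻; anode: Mn²⁺/Mn. E°cell = +2.59 V, n = 2.
log K = nE°cell / 0.0592 = (2)(+2.59) / 0.0592 = 87.5.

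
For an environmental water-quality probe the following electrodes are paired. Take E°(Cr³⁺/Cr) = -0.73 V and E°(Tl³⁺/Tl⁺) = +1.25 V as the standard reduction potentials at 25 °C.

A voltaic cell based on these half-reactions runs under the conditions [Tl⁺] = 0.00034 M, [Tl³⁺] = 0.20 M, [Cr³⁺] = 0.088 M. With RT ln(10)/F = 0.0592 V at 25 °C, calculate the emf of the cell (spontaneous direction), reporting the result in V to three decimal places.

Tl³⁺/Tl⁺ is the cathode (higher E°), Cr³⁺/Cr the anode: E°cell = +1.25 − (-0.73) = +1.98 V, n = 6.
Overall: 3 Tl³⁺(aq) + 2 Cr(s) → 3 Tl⁺(aq) + 2 Cr³⁺(aq)
Q = [Tl⁺]^3·[Cr³⁺]^2 / ([Tl³⁺]^3); log Q = -10.420.
E = E° − (0.0592/n) log Q = +1.98 − (0.0592/6)(-10.420) = +2.083 V.

+2.083 V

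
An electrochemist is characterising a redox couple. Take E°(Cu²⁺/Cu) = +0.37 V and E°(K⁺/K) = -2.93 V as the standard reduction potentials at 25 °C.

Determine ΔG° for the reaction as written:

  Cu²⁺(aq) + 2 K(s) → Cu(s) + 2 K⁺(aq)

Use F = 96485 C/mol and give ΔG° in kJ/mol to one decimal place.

As written, Cu²⁺/Cu is reduced (cathode) and K⁺/K is oxidised (anode), so E°cell = (+0.37) − (-2.93) = +3.30 V.
Balancing electrons gives n = 2.
ΔG° = −nFE° = −(2)(96485)(+3.30) = -636,801 J = -636.8 kJ/mol.

-636.8 kJ/mol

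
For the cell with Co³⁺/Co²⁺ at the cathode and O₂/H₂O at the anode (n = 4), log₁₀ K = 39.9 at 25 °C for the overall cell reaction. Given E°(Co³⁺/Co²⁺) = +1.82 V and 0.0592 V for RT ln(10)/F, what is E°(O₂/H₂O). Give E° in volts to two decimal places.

E°cell = (0.0592/n)·log K = (0.0592/4)(39.9) = +0.591 V.
Since Co³⁺/Co²⁺ is the cathode and O₂/H₂O the anode, E°cell = E°(Co³⁺/Co²⁺) − E°(O₂/H₂O).
So E°(O₂/H₂O) = E°(Co³⁺/Co²⁺) − E°cell = (+1.82) − (+0.591) = +1.23 V.

+1.23 V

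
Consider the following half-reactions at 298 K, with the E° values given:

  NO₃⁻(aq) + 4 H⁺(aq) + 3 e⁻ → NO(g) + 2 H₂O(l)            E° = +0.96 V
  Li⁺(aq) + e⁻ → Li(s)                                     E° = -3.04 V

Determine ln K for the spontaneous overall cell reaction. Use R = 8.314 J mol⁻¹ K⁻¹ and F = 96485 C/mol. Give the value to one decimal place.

467.3

Cathode: NO₃⁻/NO; anode: Li⁺/Li. E°cell = (+0.96) − (-3.04) = +4.00 V, with n = 3.
ΔG° = −nFE° = −RT ln K, so ln K = nFE°/(RT) = (3)(96485)(+4.00) / ((8.314)(298)) = 467.320.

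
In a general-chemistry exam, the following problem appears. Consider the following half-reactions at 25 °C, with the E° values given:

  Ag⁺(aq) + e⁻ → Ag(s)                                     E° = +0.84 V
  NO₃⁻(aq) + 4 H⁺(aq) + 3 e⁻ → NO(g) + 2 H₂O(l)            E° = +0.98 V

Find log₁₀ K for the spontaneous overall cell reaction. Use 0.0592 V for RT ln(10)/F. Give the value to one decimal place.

Cathode: NO₃⁻/NO; anode: Ag⁺/Ag. E°cell = +0.14 V, n = 3.
log K = nE°cell / 0.0592 = (3)(+0.14) / 0.0592 = 7.1.

7.1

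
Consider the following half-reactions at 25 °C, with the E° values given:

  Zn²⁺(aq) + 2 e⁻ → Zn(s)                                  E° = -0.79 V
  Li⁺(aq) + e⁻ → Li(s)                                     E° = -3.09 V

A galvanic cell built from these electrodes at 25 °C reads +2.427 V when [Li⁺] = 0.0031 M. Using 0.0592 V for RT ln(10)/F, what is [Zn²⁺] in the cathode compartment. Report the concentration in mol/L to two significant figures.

0.19 M

Zn²⁺/Zn is the cathode, Li⁺/Li the anode: E°cell = +2.30 V, n = 2.
Overall reaction: Zn²⁺(aq) + 2 Li(s) → Zn(s) + 2 Li⁺(aq); Q = [Li⁺]^2/[Zn²⁺]^1.
From E = E° − (0.0592/n) log Q: log Q = (E° − E)·n/0.0592 = (+2.30 − (+2.427))·2/0.0592 = -4.2905.
So 1·log[Zn²⁺] = 2·log(0.0031) − log Q = -5.0173 − (-4.2905) = -0.7268; [Zn²⁺] = 10^(-0.7268) ≈ 0.19 M.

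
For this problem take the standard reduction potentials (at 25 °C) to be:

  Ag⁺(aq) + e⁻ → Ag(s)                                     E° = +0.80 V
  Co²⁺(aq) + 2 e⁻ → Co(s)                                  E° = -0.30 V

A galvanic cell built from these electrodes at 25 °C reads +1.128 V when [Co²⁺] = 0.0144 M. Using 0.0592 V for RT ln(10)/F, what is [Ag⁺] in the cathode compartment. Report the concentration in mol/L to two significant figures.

0.36 M

Ag⁺/Ag is the cathode, Co²⁺/Co the anode: E°cell = +1.10 V, n = 2.
Overall reaction: 2 Ag⁺(aq) + Co(s) → 2 Ag(s) + Co²⁺(aq); Q = [Co²⁺]^1/[Ag⁺]^2.
From E = E° − (0.0592/n) log Q: log Q = (E° − E)·n/0.0592 = (+1.10 − (+1.128))·2/0.0592 = -0.9459.
So 2·log[Ag⁺] = 1·log(0.0144) − log Q = -1.8416 − (-0.9459) = -0.8957; log[Ag⁺] = -0.8957 / 2 = -0.4479; [Ag⁺] = 10^(-0.4479) ≈ 0.36 M.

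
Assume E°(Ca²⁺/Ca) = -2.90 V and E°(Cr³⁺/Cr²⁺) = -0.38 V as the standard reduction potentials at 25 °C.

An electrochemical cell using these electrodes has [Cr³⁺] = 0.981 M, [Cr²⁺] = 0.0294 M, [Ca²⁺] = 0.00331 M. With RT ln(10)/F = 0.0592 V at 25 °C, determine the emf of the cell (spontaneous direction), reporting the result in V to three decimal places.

Cr³⁺/Cr²⁺ is the cathode (higher E°), Ca²⁺/Ca the anode: E°cell = -0.38 − (-2.90) = +2.52 V, n = 2.
Overall: 2 Cr³⁺(aq) + Ca(s) → 2 Cr²⁺(aq) + Ca²⁺(aq)
Q = [Cr²⁺]^2·[Ca²⁺] / ([Cr³⁺]^2); log Q = -5.527.
E = E° − (0.0592/n) log Q = +2.52 − (0.0592/2)(-5.527) = +2.684 V.

+2.684 V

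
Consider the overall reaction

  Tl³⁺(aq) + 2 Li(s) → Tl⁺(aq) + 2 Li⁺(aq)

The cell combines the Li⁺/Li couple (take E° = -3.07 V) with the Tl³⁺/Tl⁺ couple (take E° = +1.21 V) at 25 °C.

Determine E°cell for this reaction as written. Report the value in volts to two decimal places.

+4.28 V

The Tl³⁺/Tl⁺ couple has the higher reduction potential, so it is the cathode; Li⁺/Li is oxidised at the anode.
E°cell = E°(cathode) − E°(anode) = (+1.21) − (-3.07) = +4.28 V.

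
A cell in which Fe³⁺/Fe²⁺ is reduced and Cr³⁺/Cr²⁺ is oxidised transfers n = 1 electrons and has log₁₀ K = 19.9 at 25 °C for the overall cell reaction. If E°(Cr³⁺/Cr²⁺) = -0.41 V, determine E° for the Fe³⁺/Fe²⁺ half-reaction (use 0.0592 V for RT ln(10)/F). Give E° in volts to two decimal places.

+0.77 V

E°cell = (0.0592/n)·log K = (0.0592/1)(19.9) = +1.178 V.
Since Fe³⁺/Fe²⁺ is the cathode and Cr³⁺/Cr²⁺ the anode, E°cell = E°(Fe³⁺/Fe²⁺) − E°(Cr³⁺/Cr²⁺).
So E°(Fe³⁺/Fe²⁺) = E°cell + E°(Cr³⁺/Cr²⁺) = +1.178 + (-0.41) = +0.77 V.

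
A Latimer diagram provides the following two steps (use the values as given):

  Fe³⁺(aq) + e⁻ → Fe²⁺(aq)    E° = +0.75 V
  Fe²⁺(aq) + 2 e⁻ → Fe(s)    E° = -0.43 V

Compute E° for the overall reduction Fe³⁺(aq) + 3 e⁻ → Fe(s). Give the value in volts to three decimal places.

-0.037 V

Standard free energies of sequential steps add: ΔG°₃ = ΔG°₁ + ΔG°₂, so n₃E°₃ = n₁E°₁ + n₂E°₂.
E°₃ = (1×+0.75 + 2×-0.43) / 3 = (-0.110) / 3 = -0.037 V.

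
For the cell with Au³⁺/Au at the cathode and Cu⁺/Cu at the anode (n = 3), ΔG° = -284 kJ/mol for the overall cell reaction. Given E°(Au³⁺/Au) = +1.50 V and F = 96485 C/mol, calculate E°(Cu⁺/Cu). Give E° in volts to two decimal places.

E°cell = −ΔG°/(nF) = −(-284×10³)/((3)(96485)) = +0.981 V.
Since Au³⁺/Au is the cathode and Cu⁺/Cu the anode, E°cell = E°(Au³⁺/Au) − E°(Cu⁺/Cu).
So E°(Cu⁺/Cu) = E°(Au³⁺/Au) − E°cell = (+1.50) − (+0.981) = +0.52 V.

+0.52 V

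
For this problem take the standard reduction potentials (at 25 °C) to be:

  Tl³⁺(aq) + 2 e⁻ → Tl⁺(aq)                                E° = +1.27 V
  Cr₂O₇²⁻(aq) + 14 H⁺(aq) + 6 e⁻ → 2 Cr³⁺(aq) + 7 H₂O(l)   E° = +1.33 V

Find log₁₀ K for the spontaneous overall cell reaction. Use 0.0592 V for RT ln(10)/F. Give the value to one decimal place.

6.1

Cathode: Cr₂O₇²⁻/Cr³⁺; anode: Tl³⁺/Tl⁺. E°cell = +0.06 V, n = 6.
log K = nE°cell / 0.0592 = (6)(+0.06) / 0.0592 = 6.1.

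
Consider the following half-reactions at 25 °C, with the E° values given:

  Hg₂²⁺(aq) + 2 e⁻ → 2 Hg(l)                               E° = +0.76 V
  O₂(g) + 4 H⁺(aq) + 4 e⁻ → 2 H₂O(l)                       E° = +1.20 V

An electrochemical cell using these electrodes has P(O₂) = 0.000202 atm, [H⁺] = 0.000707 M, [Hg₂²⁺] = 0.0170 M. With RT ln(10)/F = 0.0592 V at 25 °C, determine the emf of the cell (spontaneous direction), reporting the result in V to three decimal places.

+0.251 V

O₂/H₂O is the cathode (higher E°), Hg₂²⁺/Hg the anode: E°cell = +1.20 − (+0.76) = +0.44 V, n = 4.
Overall: O₂(g) + 4 H⁺(aq) + 4 Hg(l) → 2 H₂O(l) + 2 Hg₂²⁺(aq)
Q = [Hg₂²⁺]^2 / (P(O₂)·[H⁺]^4); log Q = 12.758.
E = E° − (0.0592/n) log Q = +0.44 − (0.0592/4)(12.758) = +0.251 V.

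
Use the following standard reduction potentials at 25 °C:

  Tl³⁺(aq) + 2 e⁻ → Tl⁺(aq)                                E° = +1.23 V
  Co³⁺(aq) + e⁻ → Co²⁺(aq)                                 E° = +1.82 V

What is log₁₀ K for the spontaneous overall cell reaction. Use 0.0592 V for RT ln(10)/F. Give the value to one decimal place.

19.9

Cathode: Co³⁺/Co²⁺; anode: Tl³⁺/Tl⁺. E°cell = +0.59 V, n = 2.
log K = nE°cell / 0.0592 = (2)(+0.59) / 0.0592 = 19.9.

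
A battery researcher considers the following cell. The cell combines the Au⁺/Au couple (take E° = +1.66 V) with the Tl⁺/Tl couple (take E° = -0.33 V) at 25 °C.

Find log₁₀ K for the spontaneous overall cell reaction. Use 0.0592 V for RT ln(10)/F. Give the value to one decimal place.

Cathode: Au⁺/Au; anode: Tl⁺/Tl. E°cell = +1.99 V, n = 1.
log K = nE°cell / 0.0592 = (1)(+1.99) / 0.0592 = 33.6.

33.6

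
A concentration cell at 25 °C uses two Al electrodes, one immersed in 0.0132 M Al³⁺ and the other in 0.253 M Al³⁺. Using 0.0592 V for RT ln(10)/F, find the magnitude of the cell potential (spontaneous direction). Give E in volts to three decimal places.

For a concentration cell E°cell = 0. The 0.253 M side is the cathode (reduction is favoured where [Al³⁺] is higher).
With n = 3, E = −(0.0592/3) log([Al³⁺]ₐₙ/[Al³⁺]꜀ₐₜ) = −(0.0592/3) log(0.0132/0.253) = −(0.0592/3)(-1.283) = +0.025 V.

+0.025 V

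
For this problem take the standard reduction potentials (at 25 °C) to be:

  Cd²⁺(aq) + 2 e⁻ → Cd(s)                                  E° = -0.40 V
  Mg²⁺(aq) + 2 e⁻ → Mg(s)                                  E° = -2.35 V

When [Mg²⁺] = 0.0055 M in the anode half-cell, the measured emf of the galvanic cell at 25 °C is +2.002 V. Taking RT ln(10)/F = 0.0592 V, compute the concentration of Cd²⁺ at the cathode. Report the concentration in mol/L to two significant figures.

0.31 M

Cd²⁺/Cd is the cathode, Mg²⁺/Mg the anode: E°cell = +1.95 V, n = 2.
Overall reaction: Cd²⁺(aq) + Mg(s) → Cd(s) + Mg²⁺(aq); Q = [Mg²⁺]^1/[Cd²⁺]^1.
From E = E° − (0.0592/n) log Q: log Q = (E° − E)·n/0.0592 = (+1.95 − (+2.002))·2/0.0592 = -1.7568.
So 1·log[Cd²⁺] = 1·log(0.0055) − log Q = -2.2596 − (-1.7568) = -0.5028; [Cd²⁺] = 10^(-0.5028) ≈ 0.31 M.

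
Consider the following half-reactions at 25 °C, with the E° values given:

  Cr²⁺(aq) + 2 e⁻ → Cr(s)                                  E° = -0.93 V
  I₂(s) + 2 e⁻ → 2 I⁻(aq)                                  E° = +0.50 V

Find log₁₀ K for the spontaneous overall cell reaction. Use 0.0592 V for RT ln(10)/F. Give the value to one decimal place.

48.3

Cathode: I₂/I⁻; anode: Cr²⁺/Cr. E°cell = +1.43 V, n = 2.
log K = nE°cell / 0.0592 = (2)(+1.43) / 0.0592 = 48.3.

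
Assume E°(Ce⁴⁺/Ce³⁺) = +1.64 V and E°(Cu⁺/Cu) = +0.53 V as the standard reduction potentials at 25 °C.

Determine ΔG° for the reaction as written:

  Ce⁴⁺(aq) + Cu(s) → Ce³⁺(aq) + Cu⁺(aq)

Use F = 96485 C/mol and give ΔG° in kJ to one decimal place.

-107.1 kJ

As written, Ce⁴⁺/Ce³⁺ is reduced (cathode) and Cu⁺/Cu is oxidised (anode), so E°cell = (+1.64) − (+0.53) = +1.11 V.
Balancing electrons gives n = 1.
ΔG° = −nFE° = −(1)(96485)(+1.11) = -107,098 J = -107.1 kJ.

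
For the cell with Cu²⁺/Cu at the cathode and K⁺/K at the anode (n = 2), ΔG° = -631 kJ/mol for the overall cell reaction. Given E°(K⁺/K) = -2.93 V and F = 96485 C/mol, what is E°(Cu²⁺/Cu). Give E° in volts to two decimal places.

E°cell = −ΔG°/(nF) = −(-631×10³)/((2)(96485)) = +3.270 V.
Since Cu²⁺/Cu is the cathode and K⁺/K the anode, E°cell = E°(Cu²⁺/Cu) − E°(K⁺/K).
So E°(Cu²⁺/Cu) = E°cell + E°(K⁺/K) = +3.270 + (-2.93) = +0.34 V.

+0.34 V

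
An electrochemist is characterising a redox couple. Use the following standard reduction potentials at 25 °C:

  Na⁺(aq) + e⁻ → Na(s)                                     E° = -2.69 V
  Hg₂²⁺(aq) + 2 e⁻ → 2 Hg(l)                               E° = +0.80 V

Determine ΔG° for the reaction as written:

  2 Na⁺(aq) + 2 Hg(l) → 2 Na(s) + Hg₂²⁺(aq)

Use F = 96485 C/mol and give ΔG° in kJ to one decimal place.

As written, Na⁺/Na is reduced (cathode) and Hg₂²⁺/Hg is oxidised (anode), so E°cell = (-2.69) − (+0.80) = -3.49 V.
Balancing electrons gives n = 2.
ΔG° = −nFE° = −(2)(96485)(-3.49) = 673,465 J = +673.5 kJ.

+673.5 kJ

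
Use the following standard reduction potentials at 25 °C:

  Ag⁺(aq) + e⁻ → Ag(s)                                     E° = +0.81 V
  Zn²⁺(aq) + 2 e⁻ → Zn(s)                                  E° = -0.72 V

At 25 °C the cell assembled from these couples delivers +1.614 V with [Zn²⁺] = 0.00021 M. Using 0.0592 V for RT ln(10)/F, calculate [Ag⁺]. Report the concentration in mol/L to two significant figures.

Ag⁺/Ag is the cathode, Zn²⁺/Zn the anode: E°cell = +1.53 V, n = 2.
Overall reaction: 2 Ag⁺(aq) + Zn(s) → 2 Ag(s) + Zn²⁺(aq); Q = [Zn²⁺]^1/[Ag⁺]^2.
From E = E° − (0.0592/n) log Q: log Q = (E° − E)·n/0.0592 = (+1.53 − (+1.614))·2/0.0592 = -2.8378.
So 2·log[Ag⁺] = 1·log(0.00021) − log Q = -3.6778 − (-2.8378) = -0.8400; log[Ag⁺] = -0.8400 / 2 = -0.4200; [Ag⁺] = 10^(-0.4200) ≈ 0.38 M.

0.38 M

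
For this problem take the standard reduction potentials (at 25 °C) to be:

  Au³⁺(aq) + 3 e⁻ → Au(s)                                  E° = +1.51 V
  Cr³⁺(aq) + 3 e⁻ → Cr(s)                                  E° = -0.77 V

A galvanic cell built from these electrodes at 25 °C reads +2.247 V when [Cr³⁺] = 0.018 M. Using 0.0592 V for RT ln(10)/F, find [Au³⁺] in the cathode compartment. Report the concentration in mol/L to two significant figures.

0.00038 M

Au³⁺/Au is the cathode, Cr³⁺/Cr the anode: E°cell = +2.28 V, n = 3.
Overall reaction: Au³⁺(aq) + Cr(s) → Au(s) + Cr³⁺(aq); Q = [Cr³⁺]^1/[Au³⁺]^1.
From E = E° − (0.0592/n) log Q: log Q = (E° − E)·n/0.0592 = (+2.28 − (+2.247))·3/0.0592 = 1.6723.
So 1·log[Au³⁺] = 1·log(0.018) − log Q = -1.7447 − (1.6723) = -3.4170; [Au³⁺] = 10^(-3.4170) ≈ 0.00038 M.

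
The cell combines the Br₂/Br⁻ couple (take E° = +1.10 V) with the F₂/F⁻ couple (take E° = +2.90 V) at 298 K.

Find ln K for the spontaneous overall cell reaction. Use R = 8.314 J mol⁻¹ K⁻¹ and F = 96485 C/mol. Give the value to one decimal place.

Cathode: F₂/F⁻; anode: Br₂/Br⁻. E°cell = (+2.90) − (+1.10) = +1.80 V, with n = 2.
ΔG° = −nFE° = −RT ln K, so ln K = nFE°/(RT) = (2)(96485)(+1.80) / ((8.314)(298)) = 140.196.

140.2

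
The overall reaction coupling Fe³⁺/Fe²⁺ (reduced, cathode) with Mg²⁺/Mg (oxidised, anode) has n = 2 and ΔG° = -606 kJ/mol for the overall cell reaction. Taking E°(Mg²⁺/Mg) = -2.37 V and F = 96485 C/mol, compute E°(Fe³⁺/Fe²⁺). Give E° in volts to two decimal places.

E°cell = −ΔG°/(nF) = −(-606×10³)/((2)(96485)) = +3.140 V.
Since Fe³⁺/Fe²⁺ is the cathode and Mg²⁺/Mg the anode, E°cell = E°(Fe³⁺/Fe²⁺) − E°(Mg²⁺/Mg).
So E°(Fe³⁺/Fe²⁺) = E°cell + E°(Mg²⁺/Mg) = +3.140 + (-2.37) = +0.77 V.

+0.77 V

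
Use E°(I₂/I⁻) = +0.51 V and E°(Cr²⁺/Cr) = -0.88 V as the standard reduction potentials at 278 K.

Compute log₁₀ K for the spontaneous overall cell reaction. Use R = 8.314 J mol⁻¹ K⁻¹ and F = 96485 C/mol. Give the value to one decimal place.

50.4

Cathode: I₂/I⁻; anode: Cr²⁺/Cr. E°cell = (+0.51) − (-0.88) = +1.39 V, with n = 2.
ΔG° = −nFE° = −RT ln K, so ln K = nFE°/(RT) = (2)(96485)(+1.39) / ((8.314)(278)) = 116.051.
log₁₀ K = 116.051 / ln 10 = 50.4.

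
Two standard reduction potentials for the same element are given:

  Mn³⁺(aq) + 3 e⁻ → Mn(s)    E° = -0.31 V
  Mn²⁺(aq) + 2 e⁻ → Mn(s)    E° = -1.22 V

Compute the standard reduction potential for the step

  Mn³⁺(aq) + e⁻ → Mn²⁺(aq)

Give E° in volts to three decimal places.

Sequential free energies add, so n₃E°₃ = n₁E°₁ + n₂E°₂.
With n₃ = 3, and the known step contributing 2×(-1.22) V, the unknown satisfies 1·E° = 3×(-0.31) − 2×(-1.22) = +1.510.
E° = +1.510 / 1 = +1.510 V.

+1.510 V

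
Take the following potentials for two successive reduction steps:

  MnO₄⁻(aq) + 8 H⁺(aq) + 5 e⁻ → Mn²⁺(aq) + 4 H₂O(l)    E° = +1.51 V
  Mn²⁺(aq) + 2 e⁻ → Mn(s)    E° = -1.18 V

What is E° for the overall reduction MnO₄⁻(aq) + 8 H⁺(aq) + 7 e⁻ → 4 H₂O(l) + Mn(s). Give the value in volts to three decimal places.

+0.741 V

Adding the free-energy changes (−nFE°) of the two steps gives −n₃FE°₃ = −n₁FE°₁ − n₂FE°₂.
E°₃ = (5×+1.51 + 2×-1.18) / 7 = (+5.190) / 7 = +0.741 V.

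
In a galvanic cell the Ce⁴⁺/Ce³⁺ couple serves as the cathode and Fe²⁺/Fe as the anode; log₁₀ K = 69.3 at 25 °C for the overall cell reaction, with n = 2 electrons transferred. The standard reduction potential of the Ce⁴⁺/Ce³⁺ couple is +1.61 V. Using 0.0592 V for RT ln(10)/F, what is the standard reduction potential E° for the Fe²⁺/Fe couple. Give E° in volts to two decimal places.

-0.44 V

E°cell = (0.0592/n)·log K = (0.0592/2)(69.3) = +2.051 V.
Since Ce⁴⁺/Ce³⁺ is the cathode and Fe²⁺/Fe the anode, E°cell = E°(Ce⁴⁺/Ce³⁺) − E°(Fe²⁺/Fe).
So E°(Fe²⁺/Fe) = E°(Ce⁴⁺/Ce³⁺) − E°cell = (+1.61) − (+2.051) = -0.44 V.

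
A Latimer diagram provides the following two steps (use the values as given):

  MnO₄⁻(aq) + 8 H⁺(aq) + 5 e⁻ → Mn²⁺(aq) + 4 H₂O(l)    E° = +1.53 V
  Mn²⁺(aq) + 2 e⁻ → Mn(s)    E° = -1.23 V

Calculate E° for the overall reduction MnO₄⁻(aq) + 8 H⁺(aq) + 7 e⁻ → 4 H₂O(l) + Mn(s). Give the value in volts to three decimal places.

Since ΔG° = −nFE° is additive over sequential reductions, n₃E°₃ = n₁E°₁ + n₂E°₂.
E°₃ = (5×+1.53 + 2×-1.23) / 7 = (+5.190) / 7 = +0.741 V.

+0.741 V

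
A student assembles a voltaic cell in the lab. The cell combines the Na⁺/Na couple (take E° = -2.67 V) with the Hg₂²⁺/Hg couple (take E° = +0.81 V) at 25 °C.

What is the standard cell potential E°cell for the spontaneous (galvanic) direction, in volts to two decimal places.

+3.48 V

The Hg₂²⁺/Hg couple has the higher reduction potential, so it is the cathode; Na⁺/Na is oxidised at the anode.
E°cell = E°(cathode) − E°(anode) = (+0.81) − (-2.67) = +3.48 V.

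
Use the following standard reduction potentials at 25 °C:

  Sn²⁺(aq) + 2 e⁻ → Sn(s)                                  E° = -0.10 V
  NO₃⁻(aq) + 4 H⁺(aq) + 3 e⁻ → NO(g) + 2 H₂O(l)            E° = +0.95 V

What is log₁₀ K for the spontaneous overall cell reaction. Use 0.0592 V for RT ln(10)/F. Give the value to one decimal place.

106.4

Cathode: NO₃⁻/NO; anode: Sn²⁺/Sn. E°cell = +1.05 V, n = 6.
log K = nE°cell / 0.0592 = (6)(+1.05) / 0.0592 = 106.4.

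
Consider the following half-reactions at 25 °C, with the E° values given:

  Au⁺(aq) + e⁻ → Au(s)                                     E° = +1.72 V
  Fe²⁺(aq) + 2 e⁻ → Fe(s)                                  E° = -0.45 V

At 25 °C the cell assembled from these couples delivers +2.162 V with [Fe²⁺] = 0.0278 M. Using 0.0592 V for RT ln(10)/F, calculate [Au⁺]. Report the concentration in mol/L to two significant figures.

0.12 M

Au⁺/Au is the cathode, Fe²⁺/Fe the anode: E°cell = +2.17 V, n = 2.
Overall reaction: 2 Au⁺(aq) + Fe(s) → 2 Au(s) + Fe²⁺(aq); Q = [Fe²⁺]^1/[Au⁺]^2.
From E = E° − (0.0592/n) log Q: log Q = (E° − E)·n/0.0592 = (+2.17 − (+2.162))·2/0.0592 = 0.2703.
So 2·log[Au⁺] = 1·log(0.0278) − log Q = -1.5560 − (0.2703) = -1.8263; log[Au⁺] = -1.8263 / 2 = -0.9132; [Au⁺] = 10^(-0.9132) ≈ 0.12 M.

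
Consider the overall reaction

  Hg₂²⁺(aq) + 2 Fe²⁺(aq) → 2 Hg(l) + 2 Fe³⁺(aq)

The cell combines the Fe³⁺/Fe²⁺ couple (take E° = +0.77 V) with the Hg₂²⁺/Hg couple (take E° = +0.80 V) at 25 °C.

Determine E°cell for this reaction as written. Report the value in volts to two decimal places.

The Hg₂²⁺/Hg couple has the higher reduction potential, so it is the cathode; Fe³⁺/Fe²⁺ is oxidised at the anode.
E°cell = E°(cathode) − E°(anode) = (+0.80) − (+0.77) = +0.03 V.

+0.03 V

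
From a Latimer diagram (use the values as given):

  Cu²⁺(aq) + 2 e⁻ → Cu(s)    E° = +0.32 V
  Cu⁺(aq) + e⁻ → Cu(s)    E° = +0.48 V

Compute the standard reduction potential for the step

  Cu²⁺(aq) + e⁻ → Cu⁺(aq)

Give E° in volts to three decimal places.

+0.160 V

Sequential free energies add, so n₃E°₃ = n₁E°₁ + n₂E°₂.
With n₃ = 2, and the known step contributing 1×(+0.48) V, the unknown satisfies 1·E° = 2×(+0.32) − 1×(+0.48) = +0.160.
E° = +0.160 / 1 = +0.160 V.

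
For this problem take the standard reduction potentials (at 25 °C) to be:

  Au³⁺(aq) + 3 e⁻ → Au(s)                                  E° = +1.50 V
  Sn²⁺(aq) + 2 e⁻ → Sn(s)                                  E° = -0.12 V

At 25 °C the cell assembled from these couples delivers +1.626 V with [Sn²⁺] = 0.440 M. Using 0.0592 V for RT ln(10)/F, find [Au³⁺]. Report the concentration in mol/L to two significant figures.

0.59 M

Au³⁺/Au is the cathode, Sn²⁺/Sn the anode: E°cell = +1.62 V, n = 6.
Overall reaction: 2 Au³⁺(aq) + 3 Sn(s) → 2 Au(s) + 3 Sn²⁺(aq); Q = [Sn²⁺]^3/[Au³⁺]^2.
From E = E° − (0.0592/n) log Q: log Q = (E° − E)·n/0.0592 = (+1.62 − (+1.626))·6/0.0592 = -0.6081.
So 2·log[Au³⁺] = 3·log(0.44) − log Q = -1.0696 − (-0.6081) = -0.4615; log[Au³⁺] = -0.4615 / 2 = -0.2308; [Au³⁺] = 10^(-0.2308) ≈ 0.59 M.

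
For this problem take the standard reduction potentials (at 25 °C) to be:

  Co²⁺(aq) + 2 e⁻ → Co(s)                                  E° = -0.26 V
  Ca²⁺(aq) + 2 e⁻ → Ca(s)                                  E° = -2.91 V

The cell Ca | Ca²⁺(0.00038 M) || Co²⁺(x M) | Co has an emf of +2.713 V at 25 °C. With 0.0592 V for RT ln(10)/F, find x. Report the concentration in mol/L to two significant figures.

Co²⁺/Co is the cathode, Ca²⁺/Ca the anode: E°cell = +2.65 V, n = 2.
Overall reaction: Co²⁺(aq) + Ca(s) → Co(s) + Ca²⁺(aq); Q = [Ca²⁺]^1/[Co²⁺]^1.
From E = E° − (0.0592/n) log Q: log Q = (E° − E)·n/0.0592 = (+2.65 − (+2.713))·2/0.0592 = -2.1284.
So 1·log[Co²⁺] = 1·log(0.00038) − log Q = -3.4202 − (-2.1284) = -1.2918; [Co²⁺] = 10^(-1.2918) ≈ 0.051 M.

0.051 M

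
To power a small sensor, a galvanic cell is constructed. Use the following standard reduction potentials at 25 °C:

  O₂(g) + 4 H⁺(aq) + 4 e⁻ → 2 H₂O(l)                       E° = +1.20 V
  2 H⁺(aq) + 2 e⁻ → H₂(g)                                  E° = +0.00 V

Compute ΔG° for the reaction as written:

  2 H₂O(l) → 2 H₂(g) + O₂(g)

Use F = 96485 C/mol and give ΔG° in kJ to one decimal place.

+463.1 kJ

As written, H⁺/H₂ is reduced (cathode) and O₂/H₂O is oxidised (anode), so E°cell = (+0.00) − (+1.20) = -1.20 V.
Balancing electrons gives n = 4.
ΔG° = −nFE° = −(4)(96485)(-1.20) = 463,128 J = +463.1 kJ.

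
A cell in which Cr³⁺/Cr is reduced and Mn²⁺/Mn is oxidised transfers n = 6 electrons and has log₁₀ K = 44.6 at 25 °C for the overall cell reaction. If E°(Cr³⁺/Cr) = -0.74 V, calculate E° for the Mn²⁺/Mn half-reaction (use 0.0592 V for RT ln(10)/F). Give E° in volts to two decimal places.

E°cell = (0.0592/n)·log K = (0.0592/6)(44.6) = +0.440 V.
Since Cr³⁺/Cr is the cathode and Mn²⁺/Mn the anode, E°cell = E°(Cr³⁺/Cr) − E°(Mn²⁺/Mn).
So E°(Mn²⁺/Mn) = E°(Cr³⁺/Cr) − E°cell = (-0.74) − (+0.440) = -1.18 V.

-1.18 V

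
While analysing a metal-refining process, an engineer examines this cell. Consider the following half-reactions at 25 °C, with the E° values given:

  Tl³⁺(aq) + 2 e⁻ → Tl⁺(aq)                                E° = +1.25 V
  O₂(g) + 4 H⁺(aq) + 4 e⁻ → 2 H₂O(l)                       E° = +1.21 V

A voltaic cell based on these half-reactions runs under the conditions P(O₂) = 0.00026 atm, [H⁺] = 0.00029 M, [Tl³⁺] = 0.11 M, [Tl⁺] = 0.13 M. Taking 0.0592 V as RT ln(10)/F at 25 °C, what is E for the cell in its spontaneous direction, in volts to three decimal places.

+0.300 V

Tl³⁺/Tl⁺ is the cathode (higher E°), O₂/H₂O the anode: E°cell = +1.25 − (+1.21) = +0.04 V, n = 4.
Overall: 2 Tl³⁺(aq) + 2 H₂O(l) → 2 Tl⁺(aq) + O₂(g) + 4 H⁺(aq)
Q = [Tl⁺]^2·P(O₂)·[H⁺]^4 / ([Tl³⁺]^2); log Q = -17.590.
E = E° − (0.0592/n) log Q = +0.04 − (0.0592/4)(-17.590) = +0.300 V.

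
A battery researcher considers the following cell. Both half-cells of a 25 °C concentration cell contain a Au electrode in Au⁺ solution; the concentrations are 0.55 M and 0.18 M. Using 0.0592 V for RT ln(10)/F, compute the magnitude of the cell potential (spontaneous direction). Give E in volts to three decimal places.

For a concentration cell E°cell = 0. The 0.55 M side is the cathode (reduction is favoured where [Au⁺] is higher).
With n = 1, E = −(0.0592/1) log([Au⁺]ₐₙ/[Au⁺]꜀ₐₜ) = −(0.0592/1) log(0.18/0.55) = −(0.0592/1)(-0.485) = +0.029 V.

+0.029 V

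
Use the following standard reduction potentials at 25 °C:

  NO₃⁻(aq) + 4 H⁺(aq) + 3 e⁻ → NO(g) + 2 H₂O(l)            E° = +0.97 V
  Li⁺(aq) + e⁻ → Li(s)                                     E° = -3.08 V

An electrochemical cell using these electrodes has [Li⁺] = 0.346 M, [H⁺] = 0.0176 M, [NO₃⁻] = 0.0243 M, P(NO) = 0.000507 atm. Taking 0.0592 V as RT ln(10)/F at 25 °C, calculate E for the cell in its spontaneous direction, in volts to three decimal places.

NO₃⁻/NO is the cathode (higher E°), Li⁺/Li the anode: E°cell = +0.97 − (-3.08) = +4.05 V, n = 3.
Overall: NO₃⁻(aq) + 4 H⁺(aq) + 3 Li(s) → NO(g) + 2 H₂O(l) + 3 Li⁺(aq)
Q = P(NO)·[Li⁺]^3 / ([NO₃⁻]·[H⁺]^4); log Q = 3.955.
E = E° − (0.0592/n) log Q = +4.05 − (0.0592/3)(3.955) = +3.972 V.

+3.972 V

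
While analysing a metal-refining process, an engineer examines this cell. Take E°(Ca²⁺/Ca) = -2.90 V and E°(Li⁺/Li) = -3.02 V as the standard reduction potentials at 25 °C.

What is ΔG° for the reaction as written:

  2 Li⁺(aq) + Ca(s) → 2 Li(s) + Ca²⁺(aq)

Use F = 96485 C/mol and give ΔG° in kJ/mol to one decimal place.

As written, Li⁺/Li is reduced (cathode) and Ca²⁺/Ca is oxidised (anode), so E°cell = (-3.02) − (-2.90) = -0.12 V.
Balancing electrons gives n = 2.
ΔG° = −nFE° = −(2)(96485)(-0.12) = 23,156 J = +23.2 kJ/mol.

+23.2 kJ/mol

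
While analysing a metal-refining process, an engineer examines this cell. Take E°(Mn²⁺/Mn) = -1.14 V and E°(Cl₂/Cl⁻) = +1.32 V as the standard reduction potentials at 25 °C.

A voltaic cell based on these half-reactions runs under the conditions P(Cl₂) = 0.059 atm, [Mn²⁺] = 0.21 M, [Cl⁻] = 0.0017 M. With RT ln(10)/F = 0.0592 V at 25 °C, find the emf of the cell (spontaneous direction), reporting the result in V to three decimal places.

Cl₂/Cl⁻ is the cathode (higher E°), Mn²⁺/Mn the anode: E°cell = +1.32 − (-1.14) = +2.46 V, n = 2.
Overall: Cl₂(g) + Mn(s) → 2 Cl⁻(aq) + Mn²⁺(aq)
Q = [Cl⁻]^2·[Mn²⁺] / (P(Cl₂)); log Q = -4.988.
E = E° − (0.0592/n) log Q = +2.46 − (0.0592/2)(-4.988) = +2.608 V.

+2.608 V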